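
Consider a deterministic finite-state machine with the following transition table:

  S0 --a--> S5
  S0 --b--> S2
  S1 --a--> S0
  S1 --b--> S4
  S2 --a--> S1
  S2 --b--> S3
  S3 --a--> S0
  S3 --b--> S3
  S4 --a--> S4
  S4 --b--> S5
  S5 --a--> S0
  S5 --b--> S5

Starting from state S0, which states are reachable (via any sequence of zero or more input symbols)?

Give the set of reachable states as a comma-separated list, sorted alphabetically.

BFS from S0:
  visit S0: S0--a-->S5 (new), S0--b-->S2 (new)
  visit S5: S5--a-->S0 (seen), S5--b-->S5 (seen)
  visit S2: S2--a-->S1 (new), S2--b-->S3 (new)
  visit S1: S1--a-->S0 (seen), S1--b-->S4 (new)
  visit S3: S3--a-->S0 (seen), S3--b-->S3 (seen)
  visit S4: S4--a-->S4 (seen), S4--b-->S5 (seen)

Answer: S0, S1, S2, S3, S4, S5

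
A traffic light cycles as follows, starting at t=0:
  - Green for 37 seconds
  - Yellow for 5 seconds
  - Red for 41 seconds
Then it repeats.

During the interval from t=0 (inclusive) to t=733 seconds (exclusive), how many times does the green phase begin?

Answer: 9

Derivation:
Cycle = 37+5+41 = 83s
green phase starts at t = k*83 + 0 for k=0,1,2,...
Need k*83+0 < 733 → k < 8.831
k ∈ {0, ..., 8} → 9 starts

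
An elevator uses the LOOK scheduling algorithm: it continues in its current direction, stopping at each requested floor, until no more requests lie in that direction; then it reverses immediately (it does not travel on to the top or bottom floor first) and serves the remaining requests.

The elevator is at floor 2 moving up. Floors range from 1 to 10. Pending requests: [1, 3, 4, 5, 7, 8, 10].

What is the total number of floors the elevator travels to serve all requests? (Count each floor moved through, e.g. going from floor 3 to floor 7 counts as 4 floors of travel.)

Start at floor 2 moving up, LOOK stop order: [3, 4, 5, 7, 8, 10, 1]
  2 → 3: |3-2| = 1, total = 1
  3 → 4: |4-3| = 1, total = 2
  4 → 5: |5-4| = 1, total = 3
  5 → 7: |7-5| = 2, total = 5
  7 → 8: |8-7| = 1, total = 6
  8 → 10: |10-8| = 2, total = 8
  10 → 1: |1-10| = 9, total = 17

Answer: 17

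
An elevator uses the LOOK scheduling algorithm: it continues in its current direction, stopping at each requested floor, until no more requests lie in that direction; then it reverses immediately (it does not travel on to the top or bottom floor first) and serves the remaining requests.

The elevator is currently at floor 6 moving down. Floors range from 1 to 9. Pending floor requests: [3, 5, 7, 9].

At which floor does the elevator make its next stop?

Answer: 5

Derivation:
Current floor: 6, direction: down
Requests above: [7, 9]
Requests below: [3, 5]
Moving down and requests lie below → nearest below is max([3, 5]) = 5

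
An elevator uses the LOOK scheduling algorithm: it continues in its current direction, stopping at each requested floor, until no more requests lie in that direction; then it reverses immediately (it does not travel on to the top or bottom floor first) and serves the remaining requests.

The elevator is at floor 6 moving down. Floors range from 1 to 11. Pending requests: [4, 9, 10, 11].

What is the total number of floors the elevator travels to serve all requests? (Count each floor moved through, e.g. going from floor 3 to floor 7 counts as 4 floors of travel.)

Start at floor 6 moving down, LOOK stop order: [4, 9, 10, 11]
  6 → 4: |4-6| = 2, total = 2
  4 → 9: |9-4| = 5, total = 7
  9 → 10: |10-9| = 1, total = 8
  10 → 11: |11-10| = 1, total = 9

Answer: 9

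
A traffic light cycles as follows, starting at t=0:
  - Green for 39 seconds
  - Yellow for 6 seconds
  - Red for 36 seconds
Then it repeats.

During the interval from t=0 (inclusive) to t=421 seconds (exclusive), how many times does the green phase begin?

Answer: 6

Derivation:
Cycle = 39+6+36 = 81s
green phase starts at t = k*81 + 0 for k=0,1,2,...
Need k*81+0 < 421 → k < 5.198
k ∈ {0, ..., 5} → 6 starts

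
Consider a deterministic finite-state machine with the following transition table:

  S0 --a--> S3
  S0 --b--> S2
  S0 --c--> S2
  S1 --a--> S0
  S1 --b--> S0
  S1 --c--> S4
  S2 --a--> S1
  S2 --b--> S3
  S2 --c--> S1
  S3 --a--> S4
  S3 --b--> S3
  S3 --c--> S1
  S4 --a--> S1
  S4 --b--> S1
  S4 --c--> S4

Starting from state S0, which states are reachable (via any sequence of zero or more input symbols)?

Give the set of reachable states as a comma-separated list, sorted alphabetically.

Answer: S0, S1, S2, S3, S4

Derivation:
BFS from S0:
  visit S0: S0--a-->S3 (new), S0--b-->S2 (new), S0--c-->S2 (seen)
  visit S3: S3--a-->S4 (new), S3--b-->S3 (seen), S3--c-->S1 (new)
  visit S2: S2--a-->S1 (seen), S2--b-->S3 (seen), S2--c-->S1 (seen)
  visit S4: S4--a-->S1 (seen), S4--b-->S1 (seen), S4--c-->S4 (seen)
  visit S1: S1--a-->S0 (seen), S1--b-->S0 (seen), S1--c-->S4 (seen)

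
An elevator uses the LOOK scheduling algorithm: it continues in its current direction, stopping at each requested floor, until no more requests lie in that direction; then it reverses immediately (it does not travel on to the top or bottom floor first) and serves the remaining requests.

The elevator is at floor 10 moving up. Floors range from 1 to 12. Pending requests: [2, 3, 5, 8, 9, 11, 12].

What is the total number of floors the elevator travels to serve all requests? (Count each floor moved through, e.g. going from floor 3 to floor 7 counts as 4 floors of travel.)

Start at floor 10 moving up, LOOK stop order: [11, 12, 9, 8, 5, 3, 2]
  10 → 11: |11-10| = 1, total = 1
  11 → 12: |12-11| = 1, total = 2
  12 → 9: |9-12| = 3, total = 5
  9 → 8: |8-9| = 1, total = 6
  8 → 5: |5-8| = 3, total = 9
  5 → 3: |3-5| = 2, total = 11
  3 → 2: |2-3| = 1, total = 12

Answer: 12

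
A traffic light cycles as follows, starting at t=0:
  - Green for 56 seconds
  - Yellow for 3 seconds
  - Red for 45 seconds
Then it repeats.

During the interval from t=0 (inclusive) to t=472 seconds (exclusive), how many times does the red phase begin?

Answer: 4

Derivation:
Cycle = 56+3+45 = 104s
red phase starts at t = k*104 + 59 for k=0,1,2,...
Need k*104+59 < 472 → k < 3.971
k ∈ {0, ..., 3} → 4 starts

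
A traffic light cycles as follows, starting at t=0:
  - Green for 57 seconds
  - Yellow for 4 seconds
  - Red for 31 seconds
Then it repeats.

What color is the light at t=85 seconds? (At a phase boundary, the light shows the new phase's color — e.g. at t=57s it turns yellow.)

Cycle length = 57 + 4 + 31 = 92s
t = 85, phase_t = 85 mod 92 = 85
85 >= 61 → RED

Answer: red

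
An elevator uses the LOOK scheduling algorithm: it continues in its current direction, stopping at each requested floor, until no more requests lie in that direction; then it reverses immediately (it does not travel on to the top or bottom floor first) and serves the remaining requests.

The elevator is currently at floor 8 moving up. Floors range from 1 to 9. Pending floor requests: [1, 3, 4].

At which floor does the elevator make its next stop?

Current floor: 8, direction: up
Requests above: []
Requests below: [1, 3, 4]
Moving up but no requests above → reverse; nearest below is max([1, 3, 4]) = 4

Answer: 4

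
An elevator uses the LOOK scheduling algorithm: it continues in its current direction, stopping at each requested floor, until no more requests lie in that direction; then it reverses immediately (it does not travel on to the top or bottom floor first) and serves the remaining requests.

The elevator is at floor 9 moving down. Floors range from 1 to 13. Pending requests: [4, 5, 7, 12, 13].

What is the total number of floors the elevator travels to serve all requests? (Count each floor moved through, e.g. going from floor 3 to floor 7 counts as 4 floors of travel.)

Answer: 14

Derivation:
Start at floor 9 moving down, LOOK stop order: [7, 5, 4, 12, 13]
  9 → 7: |7-9| = 2, total = 2
  7 → 5: |5-7| = 2, total = 4
  5 → 4: |4-5| = 1, total = 5
  4 → 12: |12-4| = 8, total = 13
  12 → 13: |13-12| = 1, total = 14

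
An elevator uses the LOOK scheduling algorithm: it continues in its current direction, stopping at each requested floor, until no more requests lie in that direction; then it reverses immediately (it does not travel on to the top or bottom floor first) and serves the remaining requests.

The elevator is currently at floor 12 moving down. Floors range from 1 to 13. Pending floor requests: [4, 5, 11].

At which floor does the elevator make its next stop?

Answer: 11

Derivation:
Current floor: 12, direction: down
Requests above: []
Requests below: [4, 5, 11]
Moving down and requests lie below → nearest below is max([4, 5, 11]) = 11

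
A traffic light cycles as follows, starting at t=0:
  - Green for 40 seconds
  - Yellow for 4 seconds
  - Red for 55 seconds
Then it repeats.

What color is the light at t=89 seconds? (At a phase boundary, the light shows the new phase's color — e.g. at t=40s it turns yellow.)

Answer: red

Derivation:
Cycle length = 40 + 4 + 55 = 99s
t = 89, phase_t = 89 mod 99 = 89
89 >= 44 → RED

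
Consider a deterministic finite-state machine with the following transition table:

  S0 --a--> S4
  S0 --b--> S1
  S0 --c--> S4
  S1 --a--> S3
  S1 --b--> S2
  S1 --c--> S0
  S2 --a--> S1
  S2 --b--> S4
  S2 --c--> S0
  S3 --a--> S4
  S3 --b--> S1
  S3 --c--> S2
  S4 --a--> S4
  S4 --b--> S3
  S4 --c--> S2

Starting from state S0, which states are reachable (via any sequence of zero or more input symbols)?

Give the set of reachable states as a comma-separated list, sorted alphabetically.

BFS from S0:
  visit S0: S0--a-->S4 (new), S0--b-->S1 (new), S0--c-->S4 (seen)
  visit S4: S4--a-->S4 (seen), S4--b-->S3 (new), S4--c-->S2 (new)
  visit S1: S1--a-->S3 (seen), S1--b-->S2 (seen), S1--c-->S0 (seen)
  visit S3: S3--a-->S4 (seen), S3--b-->S1 (seen), S3--c-->S2 (seen)
  visit S2: S2--a-->S1 (seen), S2--b-->S4 (seen), S2--c-->S0 (seen)

Answer: S0, S1, S2, S3, S4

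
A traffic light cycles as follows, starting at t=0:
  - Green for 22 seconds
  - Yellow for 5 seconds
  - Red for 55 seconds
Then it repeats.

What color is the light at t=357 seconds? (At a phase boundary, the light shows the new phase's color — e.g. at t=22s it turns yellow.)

Cycle length = 22 + 5 + 55 = 82s
t = 357, phase_t = 357 mod 82 = 29
29 >= 27 → RED

Answer: red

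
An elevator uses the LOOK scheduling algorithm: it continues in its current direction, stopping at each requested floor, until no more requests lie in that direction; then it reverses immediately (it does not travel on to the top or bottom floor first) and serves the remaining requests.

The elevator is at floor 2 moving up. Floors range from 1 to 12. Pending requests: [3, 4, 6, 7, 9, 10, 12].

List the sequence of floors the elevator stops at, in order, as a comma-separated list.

Current: 2, moving UP
Serve above first (ascending): [3, 4, 6, 7, 9, 10, 12]
Then reverse, serve below (descending): []

Answer: 3, 4, 6, 7, 9, 10, 12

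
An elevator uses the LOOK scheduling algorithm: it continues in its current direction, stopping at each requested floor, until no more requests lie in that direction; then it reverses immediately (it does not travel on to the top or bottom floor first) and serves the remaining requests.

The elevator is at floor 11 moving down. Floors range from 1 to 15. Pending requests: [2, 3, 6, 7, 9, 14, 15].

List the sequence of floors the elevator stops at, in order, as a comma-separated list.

Current: 11, moving DOWN
Serve below first (descending): [9, 7, 6, 3, 2]
Then reverse, serve above (ascending): [14, 15]

Answer: 9, 7, 6, 3, 2, 14, 15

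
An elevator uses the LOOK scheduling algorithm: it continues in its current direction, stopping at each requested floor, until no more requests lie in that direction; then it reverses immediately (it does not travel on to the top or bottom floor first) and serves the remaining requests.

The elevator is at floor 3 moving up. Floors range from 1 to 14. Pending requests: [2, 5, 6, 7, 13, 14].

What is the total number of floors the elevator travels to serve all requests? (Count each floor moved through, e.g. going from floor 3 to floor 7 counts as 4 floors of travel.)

Answer: 23

Derivation:
Start at floor 3 moving up, LOOK stop order: [5, 6, 7, 13, 14, 2]
  3 → 5: |5-3| = 2, total = 2
  5 → 6: |6-5| = 1, total = 3
  6 → 7: |7-6| = 1, total = 4
  7 → 13: |13-7| = 6, total = 10
  13 → 14: |14-13| = 1, total = 11
  14 → 2: |2-14| = 12, total = 23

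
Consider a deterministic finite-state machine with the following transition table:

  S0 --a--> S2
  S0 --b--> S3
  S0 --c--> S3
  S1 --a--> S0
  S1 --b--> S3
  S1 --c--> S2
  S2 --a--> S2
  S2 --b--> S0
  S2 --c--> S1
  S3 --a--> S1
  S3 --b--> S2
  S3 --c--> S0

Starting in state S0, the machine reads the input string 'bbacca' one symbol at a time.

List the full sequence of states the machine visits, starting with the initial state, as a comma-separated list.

Answer: S0, S3, S2, S2, S1, S2, S2

Derivation:
Start: S0
  read 'b': S0 --b--> S3
  read 'b': S3 --b--> S2
  read 'a': S2 --a--> S2
  read 'c': S2 --c--> S1
  read 'c': S1 --c--> S2
  read 'a': S2 --a--> S2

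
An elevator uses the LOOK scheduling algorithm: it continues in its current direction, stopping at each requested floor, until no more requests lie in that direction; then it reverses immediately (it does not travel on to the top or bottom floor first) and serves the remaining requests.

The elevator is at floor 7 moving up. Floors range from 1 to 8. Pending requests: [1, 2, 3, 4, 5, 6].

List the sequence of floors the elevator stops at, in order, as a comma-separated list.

Answer: 6, 5, 4, 3, 2, 1

Derivation:
Current: 7, moving UP
Serve above first (ascending): []
Then reverse, serve below (descending): [6, 5, 4, 3, 2, 1]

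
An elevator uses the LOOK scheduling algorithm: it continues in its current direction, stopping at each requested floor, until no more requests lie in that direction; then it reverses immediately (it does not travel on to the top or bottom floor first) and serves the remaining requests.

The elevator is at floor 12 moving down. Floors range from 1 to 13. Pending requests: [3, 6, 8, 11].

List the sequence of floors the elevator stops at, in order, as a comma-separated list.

Current: 12, moving DOWN
Serve below first (descending): [11, 8, 6, 3]
Then reverse, serve above (ascending): []

Answer: 11, 8, 6, 3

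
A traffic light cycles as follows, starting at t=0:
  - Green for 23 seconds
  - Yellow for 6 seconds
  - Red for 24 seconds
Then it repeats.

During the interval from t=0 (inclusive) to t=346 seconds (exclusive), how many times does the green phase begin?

Answer: 7

Derivation:
Cycle = 23+6+24 = 53s
green phase starts at t = k*53 + 0 for k=0,1,2,...
Need k*53+0 < 346 → k < 6.528
k ∈ {0, ..., 6} → 7 starts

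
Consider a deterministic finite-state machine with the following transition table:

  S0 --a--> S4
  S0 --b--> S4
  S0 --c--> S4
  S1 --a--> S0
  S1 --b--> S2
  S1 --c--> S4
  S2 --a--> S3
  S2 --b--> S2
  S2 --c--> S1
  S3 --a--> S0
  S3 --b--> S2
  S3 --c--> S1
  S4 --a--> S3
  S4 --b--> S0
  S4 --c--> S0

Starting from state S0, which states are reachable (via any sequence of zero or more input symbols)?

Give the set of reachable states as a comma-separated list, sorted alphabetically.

BFS from S0:
  visit S0: S0--a-->S4 (new), S0--b-->S4 (seen), S0--c-->S4 (seen)
  visit S4: S4--a-->S3 (new), S4--b-->S0 (seen), S4--c-->S0 (seen)
  visit S3: S3--a-->S0 (seen), S3--b-->S2 (new), S3--c-->S1 (new)
  visit S2: S2--a-->S3 (seen), S2--b-->S2 (seen), S2--c-->S1 (seen)
  visit S1: S1--a-->S0 (seen), S1--b-->S2 (seen), S1--c-->S4 (seen)

Answer: S0, S1, S2, S3, S4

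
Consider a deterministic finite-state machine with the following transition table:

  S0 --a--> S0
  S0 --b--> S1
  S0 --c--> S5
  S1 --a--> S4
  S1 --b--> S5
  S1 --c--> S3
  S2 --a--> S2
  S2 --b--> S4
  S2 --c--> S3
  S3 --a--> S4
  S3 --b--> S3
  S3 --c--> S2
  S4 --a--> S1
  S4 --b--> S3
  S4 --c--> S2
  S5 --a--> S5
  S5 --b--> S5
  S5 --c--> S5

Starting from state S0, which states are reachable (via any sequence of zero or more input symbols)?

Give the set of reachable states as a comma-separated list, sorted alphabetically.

BFS from S0:
  visit S0: S0--a-->S0 (seen), S0--b-->S1 (new), S0--c-->S5 (new)
  visit S1: S1--a-->S4 (new), S1--b-->S5 (seen), S1--c-->S3 (new)
  visit S5: S5--a-->S5 (seen), S5--b-->S5 (seen), S5--c-->S5 (seen)
  visit S4: S4--a-->S1 (seen), S4--b-->S3 (seen), S4--c-->S2 (new)
  visit S3: S3--a-->S4 (seen), S3--b-->S3 (seen), S3--c-->S2 (seen)
  visit S2: S2--a-->S2 (seen), S2--b-->S4 (seen), S2--c-->S3 (seen)

Answer: S0, S1, S2, S3, S4, S5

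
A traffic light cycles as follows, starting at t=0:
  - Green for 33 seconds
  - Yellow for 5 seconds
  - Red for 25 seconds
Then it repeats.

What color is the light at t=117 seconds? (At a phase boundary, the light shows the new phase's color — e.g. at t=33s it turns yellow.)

Answer: red

Derivation:
Cycle length = 33 + 5 + 25 = 63s
t = 117, phase_t = 117 mod 63 = 54
54 >= 38 → RED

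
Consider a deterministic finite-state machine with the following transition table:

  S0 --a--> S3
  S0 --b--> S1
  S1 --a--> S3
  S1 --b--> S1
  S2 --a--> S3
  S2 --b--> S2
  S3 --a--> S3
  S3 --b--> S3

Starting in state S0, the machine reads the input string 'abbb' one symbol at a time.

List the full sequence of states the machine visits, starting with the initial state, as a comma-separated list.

Start: S0
  read 'a': S0 --a--> S3
  read 'b': S3 --b--> S3
  read 'b': S3 --b--> S3
  read 'b': S3 --b--> S3

Answer: S0, S3, S3, S3, S3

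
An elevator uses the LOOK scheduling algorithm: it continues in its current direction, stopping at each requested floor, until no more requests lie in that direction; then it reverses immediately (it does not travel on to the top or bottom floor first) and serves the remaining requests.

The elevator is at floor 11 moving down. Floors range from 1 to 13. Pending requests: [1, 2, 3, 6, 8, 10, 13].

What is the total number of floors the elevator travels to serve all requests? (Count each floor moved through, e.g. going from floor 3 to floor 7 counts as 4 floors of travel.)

Answer: 22

Derivation:
Start at floor 11 moving down, LOOK stop order: [10, 8, 6, 3, 2, 1, 13]
  11 → 10: |10-11| = 1, total = 1
  10 → 8: |8-10| = 2, total = 3
  8 → 6: |6-8| = 2, total = 5
  6 → 3: |3-6| = 3, total = 8
  3 → 2: |2-3| = 1, total = 9
  2 → 1: |1-2| = 1, total = 10
  1 → 13: |13-1| = 12, total = 22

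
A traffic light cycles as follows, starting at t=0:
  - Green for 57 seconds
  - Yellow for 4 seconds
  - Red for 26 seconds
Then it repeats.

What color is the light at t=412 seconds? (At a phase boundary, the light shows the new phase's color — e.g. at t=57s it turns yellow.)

Answer: red

Derivation:
Cycle length = 57 + 4 + 26 = 87s
t = 412, phase_t = 412 mod 87 = 64
64 >= 61 → RED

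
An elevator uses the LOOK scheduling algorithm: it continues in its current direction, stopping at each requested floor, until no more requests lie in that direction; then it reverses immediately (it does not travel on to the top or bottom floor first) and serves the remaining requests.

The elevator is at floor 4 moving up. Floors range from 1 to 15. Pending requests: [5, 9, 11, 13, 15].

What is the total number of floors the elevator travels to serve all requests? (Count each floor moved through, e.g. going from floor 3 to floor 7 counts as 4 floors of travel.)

Start at floor 4 moving up, LOOK stop order: [5, 9, 11, 13, 15]
  4 → 5: |5-4| = 1, total = 1
  5 → 9: |9-5| = 4, total = 5
  9 → 11: |11-9| = 2, total = 7
  11 → 13: |13-11| = 2, total = 9
  13 → 15: |15-13| = 2, total = 11

Answer: 11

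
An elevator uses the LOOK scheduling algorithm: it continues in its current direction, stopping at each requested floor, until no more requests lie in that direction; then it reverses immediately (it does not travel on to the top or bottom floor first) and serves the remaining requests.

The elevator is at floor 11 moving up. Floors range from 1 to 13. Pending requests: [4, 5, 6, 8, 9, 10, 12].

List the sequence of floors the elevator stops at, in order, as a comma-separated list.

Answer: 12, 10, 9, 8, 6, 5, 4

Derivation:
Current: 11, moving UP
Serve above first (ascending): [12]
Then reverse, serve below (descending): [10, 9, 8, 6, 5, 4]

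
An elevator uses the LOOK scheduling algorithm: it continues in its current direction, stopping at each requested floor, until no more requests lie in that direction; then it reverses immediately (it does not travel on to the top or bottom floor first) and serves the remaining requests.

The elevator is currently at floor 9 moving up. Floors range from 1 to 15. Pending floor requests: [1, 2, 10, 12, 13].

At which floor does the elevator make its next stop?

Answer: 10

Derivation:
Current floor: 9, direction: up
Requests above: [10, 12, 13]
Requests below: [1, 2]
Moving up and requests lie above → nearest above is min([10, 12, 13]) = 10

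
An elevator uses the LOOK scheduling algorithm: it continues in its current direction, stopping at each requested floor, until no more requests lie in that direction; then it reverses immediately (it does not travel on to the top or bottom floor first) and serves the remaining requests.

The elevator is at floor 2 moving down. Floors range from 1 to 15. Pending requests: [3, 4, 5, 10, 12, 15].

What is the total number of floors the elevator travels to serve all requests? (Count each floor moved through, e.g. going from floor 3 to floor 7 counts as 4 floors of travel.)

Answer: 13

Derivation:
Start at floor 2 moving down, LOOK stop order: [3, 4, 5, 10, 12, 15]
  2 → 3: |3-2| = 1, total = 1
  3 → 4: |4-3| = 1, total = 2
  4 → 5: |5-4| = 1, total = 3
  5 → 10: |10-5| = 5, total = 8
  10 → 12: |12-10| = 2, total = 10
  12 → 15: |15-12| = 3, total = 13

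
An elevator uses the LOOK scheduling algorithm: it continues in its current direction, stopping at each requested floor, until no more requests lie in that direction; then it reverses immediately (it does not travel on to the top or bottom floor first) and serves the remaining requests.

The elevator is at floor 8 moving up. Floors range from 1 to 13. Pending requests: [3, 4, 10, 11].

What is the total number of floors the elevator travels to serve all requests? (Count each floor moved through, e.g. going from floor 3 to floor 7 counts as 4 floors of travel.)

Answer: 11

Derivation:
Start at floor 8 moving up, LOOK stop order: [10, 11, 4, 3]
  8 → 10: |10-8| = 2, total = 2
  10 → 11: |11-10| = 1, total = 3
  11 → 4: |4-11| = 7, total = 10
  4 → 3: |3-4| = 1, total = 11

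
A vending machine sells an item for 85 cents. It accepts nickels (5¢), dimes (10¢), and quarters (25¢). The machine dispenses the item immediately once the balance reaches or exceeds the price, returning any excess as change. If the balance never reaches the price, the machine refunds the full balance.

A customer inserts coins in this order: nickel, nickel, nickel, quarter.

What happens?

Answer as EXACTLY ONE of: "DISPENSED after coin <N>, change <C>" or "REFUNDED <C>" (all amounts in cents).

Answer: REFUNDED 40

Derivation:
Price: 85¢
Coin 1 (nickel, 5¢): balance = 5¢
Coin 2 (nickel, 5¢): balance = 10¢
Coin 3 (nickel, 5¢): balance = 15¢
Coin 4 (quarter, 25¢): balance = 40¢
All coins inserted, balance 40¢ < price 85¢ → REFUND 40¢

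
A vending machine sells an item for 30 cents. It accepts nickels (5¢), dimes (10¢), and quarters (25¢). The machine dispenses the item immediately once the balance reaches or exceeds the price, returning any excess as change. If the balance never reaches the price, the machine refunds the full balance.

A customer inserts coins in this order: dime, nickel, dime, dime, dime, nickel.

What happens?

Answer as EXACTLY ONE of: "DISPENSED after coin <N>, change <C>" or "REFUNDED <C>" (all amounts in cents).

Answer: DISPENSED after coin 4, change 5

Derivation:
Price: 30¢
Coin 1 (dime, 10¢): balance = 10¢
Coin 2 (nickel, 5¢): balance = 15¢
Coin 3 (dime, 10¢): balance = 25¢
Coin 4 (dime, 10¢): balance = 35¢
  → balance >= price → DISPENSE, change = 35 - 30 = 5¢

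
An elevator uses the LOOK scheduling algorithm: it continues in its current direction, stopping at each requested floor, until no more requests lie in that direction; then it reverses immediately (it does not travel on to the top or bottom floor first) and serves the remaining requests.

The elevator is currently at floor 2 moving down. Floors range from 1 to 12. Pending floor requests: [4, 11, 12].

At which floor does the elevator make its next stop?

Answer: 4

Derivation:
Current floor: 2, direction: down
Requests above: [4, 11, 12]
Requests below: []
Moving down but no requests below → reverse; nearest above is min([4, 11, 12]) = 4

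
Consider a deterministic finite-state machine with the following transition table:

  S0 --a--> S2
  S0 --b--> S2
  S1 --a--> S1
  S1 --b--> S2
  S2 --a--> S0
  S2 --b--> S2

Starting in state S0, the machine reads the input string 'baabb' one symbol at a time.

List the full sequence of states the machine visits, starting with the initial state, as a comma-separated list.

Start: S0
  read 'b': S0 --b--> S2
  read 'a': S2 --a--> S0
  read 'a': S0 --a--> S2
  read 'b': S2 --b--> S2
  read 'b': S2 --b--> S2

Answer: S0, S2, S0, S2, S2, S2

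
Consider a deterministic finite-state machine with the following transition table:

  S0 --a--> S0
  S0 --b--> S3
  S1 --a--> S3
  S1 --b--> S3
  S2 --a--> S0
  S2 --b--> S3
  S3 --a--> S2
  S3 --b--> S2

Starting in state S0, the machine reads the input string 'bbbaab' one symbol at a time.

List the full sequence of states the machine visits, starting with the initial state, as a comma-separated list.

Start: S0
  read 'b': S0 --b--> S3
  read 'b': S3 --b--> S2
  read 'b': S2 --b--> S3
  read 'a': S3 --a--> S2
  read 'a': S2 --a--> S0
  read 'b': S0 --b--> S3

Answer: S0, S3, S2, S3, S2, S0, S3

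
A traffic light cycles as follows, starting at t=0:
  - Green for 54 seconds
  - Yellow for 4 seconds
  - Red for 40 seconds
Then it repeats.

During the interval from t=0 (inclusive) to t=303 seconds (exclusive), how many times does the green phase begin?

Cycle = 54+4+40 = 98s
green phase starts at t = k*98 + 0 for k=0,1,2,...
Need k*98+0 < 303 → k < 3.092
k ∈ {0, ..., 3} → 4 starts

Answer: 4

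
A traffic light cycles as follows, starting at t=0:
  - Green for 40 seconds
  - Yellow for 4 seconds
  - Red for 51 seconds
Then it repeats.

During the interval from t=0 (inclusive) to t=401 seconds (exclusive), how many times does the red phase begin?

Answer: 4

Derivation:
Cycle = 40+4+51 = 95s
red phase starts at t = k*95 + 44 for k=0,1,2,...
Need k*95+44 < 401 → k < 3.758
k ∈ {0, ..., 3} → 4 starts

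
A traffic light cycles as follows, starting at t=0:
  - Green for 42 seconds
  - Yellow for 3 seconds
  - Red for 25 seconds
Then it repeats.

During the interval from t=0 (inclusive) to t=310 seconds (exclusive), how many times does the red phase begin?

Answer: 4

Derivation:
Cycle = 42+3+25 = 70s
red phase starts at t = k*70 + 45 for k=0,1,2,...
Need k*70+45 < 310 → k < 3.786
k ∈ {0, ..., 3} → 4 starts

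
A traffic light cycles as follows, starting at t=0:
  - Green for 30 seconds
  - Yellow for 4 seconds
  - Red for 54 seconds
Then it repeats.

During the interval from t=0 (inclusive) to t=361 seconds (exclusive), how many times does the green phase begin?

Answer: 5

Derivation:
Cycle = 30+4+54 = 88s
green phase starts at t = k*88 + 0 for k=0,1,2,...
Need k*88+0 < 361 → k < 4.102
k ∈ {0, ..., 4} → 5 starts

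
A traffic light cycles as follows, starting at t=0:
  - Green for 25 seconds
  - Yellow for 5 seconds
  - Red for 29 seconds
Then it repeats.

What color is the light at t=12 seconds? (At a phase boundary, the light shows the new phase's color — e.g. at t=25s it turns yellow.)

Answer: green

Derivation:
Cycle length = 25 + 5 + 29 = 59s
t = 12, phase_t = 12 mod 59 = 12
12 < 25 (green end) → GREEN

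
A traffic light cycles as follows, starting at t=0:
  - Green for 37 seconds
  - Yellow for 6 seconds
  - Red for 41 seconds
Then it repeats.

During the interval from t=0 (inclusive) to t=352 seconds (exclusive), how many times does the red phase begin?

Cycle = 37+6+41 = 84s
red phase starts at t = k*84 + 43 for k=0,1,2,...
Need k*84+43 < 352 → k < 3.679
k ∈ {0, ..., 3} → 4 starts

Answer: 4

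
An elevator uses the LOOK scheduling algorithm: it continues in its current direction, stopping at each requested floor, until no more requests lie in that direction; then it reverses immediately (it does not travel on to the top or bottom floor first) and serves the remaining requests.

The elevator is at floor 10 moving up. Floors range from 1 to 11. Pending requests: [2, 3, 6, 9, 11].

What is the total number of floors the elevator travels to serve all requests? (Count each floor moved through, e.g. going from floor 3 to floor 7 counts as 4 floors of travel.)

Answer: 10

Derivation:
Start at floor 10 moving up, LOOK stop order: [11, 9, 6, 3, 2]
  10 → 11: |11-10| = 1, total = 1
  11 → 9: |9-11| = 2, total = 3
  9 → 6: |6-9| = 3, total = 6
  6 → 3: |3-6| = 3, total = 9
  3 → 2: |2-3| = 1, total = 10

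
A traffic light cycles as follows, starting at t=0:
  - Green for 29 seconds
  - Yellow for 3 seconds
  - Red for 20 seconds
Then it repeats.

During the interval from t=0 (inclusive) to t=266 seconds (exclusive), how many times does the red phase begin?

Answer: 5

Derivation:
Cycle = 29+3+20 = 52s
red phase starts at t = k*52 + 32 for k=0,1,2,...
Need k*52+32 < 266 → k < 4.500
k ∈ {0, ..., 4} → 5 starts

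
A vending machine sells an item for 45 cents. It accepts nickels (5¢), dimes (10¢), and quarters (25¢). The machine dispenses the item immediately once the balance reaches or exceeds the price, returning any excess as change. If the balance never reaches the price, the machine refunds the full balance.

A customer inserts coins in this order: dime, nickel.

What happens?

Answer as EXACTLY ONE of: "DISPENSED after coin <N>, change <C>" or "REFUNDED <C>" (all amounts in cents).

Answer: REFUNDED 15

Derivation:
Price: 45¢
Coin 1 (dime, 10¢): balance = 10¢
Coin 2 (nickel, 5¢): balance = 15¢
All coins inserted, balance 15¢ < price 45¢ → REFUND 15¢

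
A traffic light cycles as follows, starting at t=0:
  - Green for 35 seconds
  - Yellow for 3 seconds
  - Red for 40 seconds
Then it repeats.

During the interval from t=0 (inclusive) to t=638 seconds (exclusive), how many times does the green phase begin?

Answer: 9

Derivation:
Cycle = 35+3+40 = 78s
green phase starts at t = k*78 + 0 for k=0,1,2,...
Need k*78+0 < 638 → k < 8.179
k ∈ {0, ..., 8} → 9 starts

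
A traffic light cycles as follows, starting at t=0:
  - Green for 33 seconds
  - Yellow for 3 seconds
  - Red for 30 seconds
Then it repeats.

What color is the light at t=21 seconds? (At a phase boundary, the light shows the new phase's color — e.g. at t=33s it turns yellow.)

Answer: green

Derivation:
Cycle length = 33 + 3 + 30 = 66s
t = 21, phase_t = 21 mod 66 = 21
21 < 33 (green end) → GREEN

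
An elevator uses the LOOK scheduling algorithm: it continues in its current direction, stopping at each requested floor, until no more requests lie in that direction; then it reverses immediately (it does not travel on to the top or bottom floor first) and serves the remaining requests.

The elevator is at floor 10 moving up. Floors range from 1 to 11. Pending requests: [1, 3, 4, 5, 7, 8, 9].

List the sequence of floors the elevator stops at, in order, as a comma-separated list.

Answer: 9, 8, 7, 5, 4, 3, 1

Derivation:
Current: 10, moving UP
Serve above first (ascending): []
Then reverse, serve below (descending): [9, 8, 7, 5, 4, 3, 1]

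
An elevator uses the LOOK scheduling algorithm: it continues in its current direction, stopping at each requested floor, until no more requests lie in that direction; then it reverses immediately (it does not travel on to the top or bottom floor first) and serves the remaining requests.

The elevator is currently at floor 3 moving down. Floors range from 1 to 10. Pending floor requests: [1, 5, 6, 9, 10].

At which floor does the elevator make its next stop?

Answer: 1

Derivation:
Current floor: 3, direction: down
Requests above: [5, 6, 9, 10]
Requests below: [1]
Moving down and requests lie below → nearest below is max([1]) = 1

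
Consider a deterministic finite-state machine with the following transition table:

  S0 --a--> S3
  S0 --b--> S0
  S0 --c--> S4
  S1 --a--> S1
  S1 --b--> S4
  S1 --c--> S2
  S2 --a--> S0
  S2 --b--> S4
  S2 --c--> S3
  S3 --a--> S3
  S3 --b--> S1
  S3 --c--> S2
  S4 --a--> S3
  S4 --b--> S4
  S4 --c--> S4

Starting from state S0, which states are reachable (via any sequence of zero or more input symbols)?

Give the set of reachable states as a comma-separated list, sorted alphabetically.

Answer: S0, S1, S2, S3, S4

Derivation:
BFS from S0:
  visit S0: S0--a-->S3 (new), S0--b-->S0 (seen), S0--c-->S4 (new)
  visit S3: S3--a-->S3 (seen), S3--b-->S1 (new), S3--c-->S2 (new)
  visit S4: S4--a-->S3 (seen), S4--b-->S4 (seen), S4--c-->S4 (seen)
  visit S1: S1--a-->S1 (seen), S1--b-->S4 (seen), S1--c-->S2 (seen)
  visit S2: S2--a-->S0 (seen), S2--b-->S4 (seen), S2--c-->S3 (seen)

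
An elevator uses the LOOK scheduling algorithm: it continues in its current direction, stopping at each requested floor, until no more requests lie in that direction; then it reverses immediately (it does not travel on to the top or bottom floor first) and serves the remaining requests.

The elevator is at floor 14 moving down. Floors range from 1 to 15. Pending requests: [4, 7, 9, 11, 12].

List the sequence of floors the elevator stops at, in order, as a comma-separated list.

Current: 14, moving DOWN
Serve below first (descending): [12, 11, 9, 7, 4]
Then reverse, serve above (ascending): []

Answer: 12, 11, 9, 7, 4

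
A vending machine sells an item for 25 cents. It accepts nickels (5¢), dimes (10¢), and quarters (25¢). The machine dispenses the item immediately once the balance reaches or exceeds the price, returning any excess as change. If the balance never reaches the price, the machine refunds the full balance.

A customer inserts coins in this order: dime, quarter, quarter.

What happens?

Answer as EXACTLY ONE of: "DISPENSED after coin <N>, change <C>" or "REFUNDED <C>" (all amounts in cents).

Answer: DISPENSED after coin 2, change 10

Derivation:
Price: 25¢
Coin 1 (dime, 10¢): balance = 10¢
Coin 2 (quarter, 25¢): balance = 35¢
  → balance >= price → DISPENSE, change = 35 - 25 = 10¢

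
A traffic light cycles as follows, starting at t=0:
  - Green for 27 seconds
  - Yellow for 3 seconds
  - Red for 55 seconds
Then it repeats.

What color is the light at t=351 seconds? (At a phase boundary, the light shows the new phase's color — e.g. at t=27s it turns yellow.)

Cycle length = 27 + 3 + 55 = 85s
t = 351, phase_t = 351 mod 85 = 11
11 < 27 (green end) → GREEN

Answer: green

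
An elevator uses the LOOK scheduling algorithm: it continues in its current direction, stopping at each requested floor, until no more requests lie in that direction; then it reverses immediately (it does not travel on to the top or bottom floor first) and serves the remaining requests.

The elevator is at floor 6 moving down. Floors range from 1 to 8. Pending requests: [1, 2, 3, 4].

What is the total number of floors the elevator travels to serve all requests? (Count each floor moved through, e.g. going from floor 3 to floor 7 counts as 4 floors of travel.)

Start at floor 6 moving down, LOOK stop order: [4, 3, 2, 1]
  6 → 4: |4-6| = 2, total = 2
  4 → 3: |3-4| = 1, total = 3
  3 → 2: |2-3| = 1, total = 4
  2 → 1: |1-2| = 1, total = 5

Answer: 5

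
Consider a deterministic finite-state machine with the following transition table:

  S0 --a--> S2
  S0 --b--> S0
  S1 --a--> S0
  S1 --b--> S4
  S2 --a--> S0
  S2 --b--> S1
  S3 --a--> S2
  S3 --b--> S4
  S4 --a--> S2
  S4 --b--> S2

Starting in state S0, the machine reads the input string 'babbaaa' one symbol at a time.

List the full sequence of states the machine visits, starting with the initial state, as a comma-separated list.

Start: S0
  read 'b': S0 --b--> S0
  read 'a': S0 --a--> S2
  read 'b': S2 --b--> S1
  read 'b': S1 --b--> S4
  read 'a': S4 --a--> S2
  read 'a': S2 --a--> S0
  read 'a': S0 --a--> S2

Answer: S0, S0, S2, S1, S4, S2, S0, S2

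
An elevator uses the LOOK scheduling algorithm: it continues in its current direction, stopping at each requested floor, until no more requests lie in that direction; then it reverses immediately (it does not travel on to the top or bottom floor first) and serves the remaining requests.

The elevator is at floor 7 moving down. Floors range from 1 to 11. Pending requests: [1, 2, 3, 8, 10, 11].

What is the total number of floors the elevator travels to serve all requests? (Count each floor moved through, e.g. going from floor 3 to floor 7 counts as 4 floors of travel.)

Start at floor 7 moving down, LOOK stop order: [3, 2, 1, 8, 10, 11]
  7 → 3: |3-7| = 4, total = 4
  3 → 2: |2-3| = 1, total = 5
  2 → 1: |1-2| = 1, total = 6
  1 → 8: |8-1| = 7, total = 13
  8 → 10: |10-8| = 2, total = 15
  10 → 11: |11-10| = 1, total = 16

Answer: 16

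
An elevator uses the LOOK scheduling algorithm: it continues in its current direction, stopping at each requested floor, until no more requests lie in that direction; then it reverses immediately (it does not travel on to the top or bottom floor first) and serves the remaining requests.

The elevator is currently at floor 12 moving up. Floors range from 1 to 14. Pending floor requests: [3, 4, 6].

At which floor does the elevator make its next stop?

Answer: 6

Derivation:
Current floor: 12, direction: up
Requests above: []
Requests below: [3, 4, 6]
Moving up but no requests above → reverse; nearest below is max([3, 4, 6]) = 6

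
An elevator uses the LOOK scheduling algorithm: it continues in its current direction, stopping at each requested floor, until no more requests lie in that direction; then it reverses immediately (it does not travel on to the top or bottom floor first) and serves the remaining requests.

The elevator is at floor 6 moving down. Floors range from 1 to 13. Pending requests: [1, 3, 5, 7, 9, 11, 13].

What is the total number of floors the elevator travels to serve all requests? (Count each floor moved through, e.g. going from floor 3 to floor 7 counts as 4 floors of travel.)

Answer: 17

Derivation:
Start at floor 6 moving down, LOOK stop order: [5, 3, 1, 7, 9, 11, 13]
  6 → 5: |5-6| = 1, total = 1
  5 → 3: |3-5| = 2, total = 3
  3 → 1: |1-3| = 2, total = 5
  1 → 7: |7-1| = 6, total = 11
  7 → 9: |9-7| = 2, total = 13
  9 → 11: |11-9| = 2, total = 15
  11 → 13: |13-11| = 2, total = 17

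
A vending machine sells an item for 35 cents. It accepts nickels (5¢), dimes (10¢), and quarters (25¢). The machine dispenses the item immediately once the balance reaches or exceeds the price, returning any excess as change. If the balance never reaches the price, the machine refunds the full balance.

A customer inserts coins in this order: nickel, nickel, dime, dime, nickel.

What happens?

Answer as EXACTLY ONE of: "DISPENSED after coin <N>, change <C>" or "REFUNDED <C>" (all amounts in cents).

Price: 35¢
Coin 1 (nickel, 5¢): balance = 5¢
Coin 2 (nickel, 5¢): balance = 10¢
Coin 3 (dime, 10¢): balance = 20¢
Coin 4 (dime, 10¢): balance = 30¢
Coin 5 (nickel, 5¢): balance = 35¢
  → balance >= price → DISPENSE, change = 35 - 35 = 0¢

Answer: DISPENSED after coin 5, change 0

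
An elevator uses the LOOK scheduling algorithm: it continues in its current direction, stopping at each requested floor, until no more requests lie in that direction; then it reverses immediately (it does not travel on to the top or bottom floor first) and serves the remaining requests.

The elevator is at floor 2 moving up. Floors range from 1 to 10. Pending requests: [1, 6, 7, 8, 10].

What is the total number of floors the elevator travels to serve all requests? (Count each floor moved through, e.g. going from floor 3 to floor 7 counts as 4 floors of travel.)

Start at floor 2 moving up, LOOK stop order: [6, 7, 8, 10, 1]
  2 → 6: |6-2| = 4, total = 4
  6 → 7: |7-6| = 1, total = 5
  7 → 8: |8-7| = 1, total = 6
  8 → 10: |10-8| = 2, total = 8
  10 → 1: |1-10| = 9, total = 17

Answer: 17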